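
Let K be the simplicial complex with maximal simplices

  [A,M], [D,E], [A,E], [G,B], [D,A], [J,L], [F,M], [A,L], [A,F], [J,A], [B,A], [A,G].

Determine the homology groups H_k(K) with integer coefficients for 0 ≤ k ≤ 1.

H_0 = Z,  H_1 = Z^4.

Fix the vertex order A < B < D < E < F < G < J < L < M and write every simplex with vertices in increasing order. Then dim K = 1 and the simplices of K are:

  0-simplices (9): A, B, D, E, F, G, J, L, M
  1-simplices (12): AB, AD, AE, AF, AG, AJ, AL, AM, BG, DE, FM, JL

so the chain groups are C_0 ≅ Z^9, C_1 ≅ Z^12.

The boundary map ∂_1: C_1 → C_0 sends each edge [p,q] (with p < q) to q − p. For instance
  ∂AD = D − A.
This gives a 9×12 integer matrix of rank 8; reducing to Smith normal form yields diagonal entries (1,1,1,1,1,1,1,1).

Now H_k = ker ∂_k / im ∂_{k+1}, so:

  H_0: rank C_0 − rank ∂_1 = 9 − 8 = 1, and the invariant factors of ∂_1 are all 1, so H_0 ≅ Z.
  H_1: rank ker ∂_1 − rank ∂_2 = (12 − 8) − 0 = 4, and there is no ∂_2, so H_1 ≅ Z^4.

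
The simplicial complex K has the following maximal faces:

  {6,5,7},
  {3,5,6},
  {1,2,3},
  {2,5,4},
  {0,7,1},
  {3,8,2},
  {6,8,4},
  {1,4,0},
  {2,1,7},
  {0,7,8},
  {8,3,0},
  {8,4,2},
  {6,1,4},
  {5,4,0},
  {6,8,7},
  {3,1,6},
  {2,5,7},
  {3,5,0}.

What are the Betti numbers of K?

b_0 = 1, b_1 = 2, b_2 = 1.

We work with the vertex ordering 0 < 1 < 2 < 3 < 4 < 5 < 6 < 7 < 8. The simplices of K, each written with vertices in increasing order, are:

  0-simplices (9): [0], [1], [2], [3], [4], [5], [6], [7], [8]
  1-simplices (27): (27 of them)
  2-simplices (18): [0,1,4], [0,1,7], [0,3,5], [0,3,8], [0,4,5], [0,7,8], [1,2,3], [1,2,7], [1,3,6], [1,4,6], [2,3,8], [2,4,5], [2,4,8], [2,5,7], [3,5,6], [4,6,8], [5,6,7], [6,7,8]

giving chain groups C_0 ≅ Z^9, C_1 ≅ Z^27, C_2 ≅ Z^18.

The boundary map ∂_1: C_1 → C_0 sends each edge [p,q] (with p < q) to q − p.
This gives a 9×27 integer matrix of rank 8; reducing to Smith normal form yields diagonal entries (1,1,1,1,1,1,1,1).

Boundary ∂_2: C_2 → C_1 maps a triangle to the signed sum of its edges. For instance
  ∂[1,2,7] = [2,7] − [1,7] + [1,2],
  ∂[1,3,6] = [3,6] − [1,6] + [1,3].
The 27×18 boundary matrix has rank 17 and Smith normal form diag(1,1,1,1,1,1,1,1,1,1,1,1,1,1,1,1,1).

Computing H_k = (kernel of ∂_k) / (image of ∂_{k+1}):

  H_0: rank C_0 − rank ∂_1 = 9 − 8 = 1, and the invariant factors of ∂_1 are all 1, so H_0 ≅ Z.
  H_1: rank ker ∂_1 − rank ∂_2 = (27 − 8) − 17 = 2, and the invariant factors of ∂_2 are all 1, so H_1 ≅ Z^2.
  H_2: rank ker ∂_2 − rank ∂_3 = (18 − 17) − 0 = 1, and there is no ∂_3, so H_2 ≅ Z.

Hence the Betti numbers are b_0 = 1, b_1 = 2, b_2 = 1.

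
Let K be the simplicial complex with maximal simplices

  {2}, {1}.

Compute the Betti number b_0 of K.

Order the vertices as 1 < 2. Listing each simplex with vertices in this order, K has dimension 0 with simplices:

  0-simplices (2): [1], [2]

giving chain groups C_0 ≅ Z^2.

Computing H_k = (kernel of ∂_k) / (image of ∂_{k+1}):

  H_0: rank C_0 − rank ∂_1 = 2 − 0 = 2, and there is no ∂_1, so H_0 ≅ Z^2.

Hence the Betti numbers are b_0 = 2.

b_0 = 2.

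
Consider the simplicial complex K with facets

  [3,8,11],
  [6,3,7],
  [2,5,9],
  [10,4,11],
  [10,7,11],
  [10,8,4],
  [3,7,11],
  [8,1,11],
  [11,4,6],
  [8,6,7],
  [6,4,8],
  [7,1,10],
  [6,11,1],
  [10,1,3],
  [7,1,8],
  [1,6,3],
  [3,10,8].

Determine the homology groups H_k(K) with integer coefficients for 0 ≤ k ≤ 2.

H_0 = Z^2,  H_1 = Z^2,  H_2 = Z.

Order the vertices as 1 < 2 < 3 < 4 < 5 < 6 < 7 < 8 < 9 < 10 < 11. Listing each simplex with vertices in this order, K has dimension 2 with simplices:

  0-simplices (11): [1], [2], [3], [4], [5], [6], [7], [8], [9], [10], [11]
  1-simplices (27): (27 of them)
  2-simplices (17): (17 of them)

Hence C_0 ≅ Z^11, C_1 ≅ Z^27, C_2 ≅ Z^17.

∂_1: C_1 → C_0 is given by ∂[p,q] = [q] − [p]. For instance
  ∂[6,7] = [7] − [6].
This gives a 11×27 integer matrix of rank 9; reducing to Smith normal form yields diagonal entries (1,1,1,1,1,1,1,1,1).

The boundary map ∂_2: C_2 → C_1 acts by ∂[p,q,r] = [q,r] − [p,r] + [p,q]. For instance
  ∂[3,7,11] = [7,11] − [3,11] + [3,7],
  ∂[3,8,11] = [8,11] − [3,11] + [3,8].
The 27×17 boundary matrix has rank 16 and Smith normal form diag(1,1,1,1,1,1,1,1,1,1,1,1,1,1,1,1).

Reading off H_k = ker ∂_k / im ∂_{k+1}:

  H_0: rank C_0 − rank ∂_1 = 11 − 9 = 2, and the invariant factors of ∂_1 are all 1, so H_0 ≅ Z^2.
  H_1: rank ker ∂_1 − rank ∂_2 = (27 − 9) − 16 = 2, and the invariant factors of ∂_2 are all 1, so H_1 ≅ Z^2.
  H_2: rank ker ∂_2 − rank ∂_3 = (17 − 16) − 0 = 1, and there is no ∂_3, so H_2 ≅ Z.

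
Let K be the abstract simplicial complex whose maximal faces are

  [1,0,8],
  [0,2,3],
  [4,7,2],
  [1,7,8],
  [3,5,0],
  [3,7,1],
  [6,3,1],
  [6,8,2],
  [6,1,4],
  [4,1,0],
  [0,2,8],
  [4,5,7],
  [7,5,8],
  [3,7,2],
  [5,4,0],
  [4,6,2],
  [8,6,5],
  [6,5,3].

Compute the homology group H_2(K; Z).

H_2 ≅ Z.

Order the vertices as 0 < 1 < 2 < 3 < 4 < 5 < 6 < 7 < 8. Listing each simplex with vertices in this order, K has dimension 2 with simplices:

  0-simplices (9): [0], [1], [2], [3], [4], [5], [6], [7], [8]
  1-simplices (27): (27 of them)
  2-simplices (18): [0,1,4], [0,1,8], [0,2,3], [0,2,8], [0,3,5], [0,4,5], [1,3,6], [1,3,7], [1,4,6], [1,7,8], [2,3,7], [2,4,6], [2,4,7], [2,6,8], [3,5,6], [4,5,7], [5,6,8], [5,7,8]

so the chain groups are C_0 ≅ Z^9, C_1 ≅ Z^27, C_2 ≅ Z^18.

The boundary map ∂_1: C_1 → C_0 maps an edge to its endpoints' difference, ∂[p,q] = q − p.
As a 9×27 matrix over Z this has rank 8, with invariant factors (1,1,1,1,1,1,1,1).

Boundary ∂_2: C_2 → C_1 maps a triangle to the signed sum of its edges. For instance
  ∂[5,6,8] = [6,8] − [5,8] + [5,6],
  ∂[0,2,3] = [2,3] − [0,3] + [0,2].
As a 27×18 matrix over Z this has rank 17, with invariant factors (1,1,1,1,1,1,1,1,1,1,1,1,1,1,1,1,1).

Now H_k = ker ∂_k / im ∂_{k+1}, so:

  H_2: rank ker ∂_2 − rank ∂_3 = (18 − 17) − 0 = 1, and there is no ∂_3, so H_2 = Z.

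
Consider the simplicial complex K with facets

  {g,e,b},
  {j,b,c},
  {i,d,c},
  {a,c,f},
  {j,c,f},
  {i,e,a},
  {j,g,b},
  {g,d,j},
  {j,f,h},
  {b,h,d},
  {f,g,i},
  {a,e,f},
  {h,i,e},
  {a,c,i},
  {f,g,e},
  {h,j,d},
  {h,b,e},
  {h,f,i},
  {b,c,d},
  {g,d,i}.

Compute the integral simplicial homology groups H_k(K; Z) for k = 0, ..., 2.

K has 10 vertices, 30 edges, 20 triangles.
rank ∂_0 = 0, rank ∂_1 = 9 ⇒ b_0 = 10 − 0 − 9 = 1; all invariant factors of ∂_1 are 1 so no torsion. So H_0 ≅ Z.
rank ∂_1 = 9, rank ∂_2 = 20 ⇒ b_1 = 30 − 9 − 20 = 1; ∂_2 has invariant factor(s) [2] giving torsion. So H_1 ≅ Z ⊕ Z_2.
rank ∂_2 = 20, rank ∂_3 = 0 ⇒ b_2 = 20 − 20 − 0 = 0. So H_2 ≅ 0.

H_0 ≅ Z,  H_1 ≅ Z ⊕ Z_2,  H_2 = 0.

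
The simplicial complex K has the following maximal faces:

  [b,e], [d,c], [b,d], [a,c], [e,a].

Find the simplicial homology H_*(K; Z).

Fix the vertex order a < b < c < d < e and write every simplex with vertices in increasing order. Then dim K = 1 and the simplices of K are:

  0-simplices (5): a, b, c, d, e
  1-simplices (5): ac, ae, bd, be, cd

so the chain groups are C_0 ≅ Z^5, C_1 ≅ Z^5.

The boundary map ∂_1: C_1 → C_0 maps an edge to its endpoints' difference, ∂[p,q] = q − p. For instance
  ∂cd = d − c.
This gives a 5×5 integer matrix of rank 4; reducing to Smith normal form yields diagonal entries (1,1,1,1).

Reading off H_k = ker ∂_k / im ∂_{k+1}:

  H_0: rank C_0 − rank ∂_1 = 5 − 4 = 1, and the invariant factors of ∂_1 are all 1, so H_0 ≅ Z.
  H_1: rank ker ∂_1 − rank ∂_2 = (5 − 4) − 0 = 1, and there is no ∂_2, so H_1 ≅ Z.

(K is a triangulation of the circle S^1.)

H_0 ≅ Z,  H_1 ≅ Z.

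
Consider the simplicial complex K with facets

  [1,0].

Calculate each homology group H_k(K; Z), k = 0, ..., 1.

Take the total order 0 < 1 on the vertex set. Then K (dimension 1) consists of the simplices:

  0-simplices (2): [0], [1]
  1-simplices (1): [0,1]

giving chain groups C_0 ≅ Z^2, C_1 ≅ Z^1.

The boundary map ∂_1: C_1 → C_0 sends each edge [p,q] (with p < q) to q − p. For instance
  ∂[0,1] = [1] − [0].
The 2×1 boundary matrix has rank 1 and Smith normal form diag(1).

From H_k ≅ ker(∂_k) / im(∂_{k+1}) we obtain:

  H_0: rank C_0 − rank ∂_1 = 2 − 1 = 1, and the invariant factors of ∂_1 are all 1, so H_0 = Z.
  H_1: rank ker ∂_1 − rank ∂_2 = (1 − 1) − 0 = 0, and there is no ∂_2, so H_1 = 0.

H_0 ≅ Z,  H_1 = 0.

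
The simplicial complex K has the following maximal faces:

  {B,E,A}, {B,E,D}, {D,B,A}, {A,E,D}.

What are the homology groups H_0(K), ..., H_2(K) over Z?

H_0 = Z,  H_1 = 0,  H_2 = Z.

Fix the vertex order A < B < D < E and write every simplex with vertices in increasing order. Then dim K = 2 and the simplices of K are:

  0-simplices (4): A, B, D, E
  1-simplices (6): AB, AD, AE, BD, BE, DE
  2-simplices (4): ABD, ABE, ADE, BDE

Hence C_0 ≅ Z^4, C_1 ≅ Z^6, C_2 ≅ Z^4.

∂_1: C_1 → C_0 maps an edge to its endpoints' difference, ∂[p,q] = q − p. For instance
  ∂BD = D − B.
The resulting 4×6 matrix has rank 3, and its Smith normal form has invariant factors (1,1,1).

The boundary map ∂_2: C_2 → C_1 acts by ∂[p,q,r] = [q,r] − [p,r] + [p,q]. For instance
  ∂BDE = DE − BE + BD,
  ∂ABD = BD − AD + AB.
This gives a 6×4 integer matrix of rank 3; reducing to Smith normal form yields diagonal entries (1,1,1).

From H_k ≅ ker(∂_k) / im(∂_{k+1}) we obtain:

  H_0: rank C_0 − rank ∂_1 = 4 − 3 = 1, and the invariant factors of ∂_1 are all 1, so H_0 = Z.
  H_1: rank ker ∂_1 − rank ∂_2 = (6 − 3) − 3 = 0, and the invariant factors of ∂_2 are all 1, so H_1 = 0.
  H_2: rank ker ∂_2 − rank ∂_3 = (4 − 3) − 0 = 1, and there is no ∂_3, so H_2 = Z.

(K is a triangulation of the 2-sphere S^2.)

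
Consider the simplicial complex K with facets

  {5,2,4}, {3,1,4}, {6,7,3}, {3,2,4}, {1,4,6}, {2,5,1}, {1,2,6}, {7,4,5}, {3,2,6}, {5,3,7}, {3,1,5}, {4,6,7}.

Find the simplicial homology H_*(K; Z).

H_0 ≅ Z,  H_1 ≅ Z/2Z,  H_2 = 0.

Order the vertices as 1 < 2 < 3 < 4 < 5 < 6 < 7. Listing each simplex with vertices in this order, K has dimension 2 with simplices:

  0-simplices (7): [1], [2], [3], [4], [5], [6], [7]
  1-simplices (18): [1,2], [1,3], [1,4], [1,5], [1,6], [2,3], [2,4], [2,5], [2,6], [3,4], [3,5], [3,6], [3,7], [4,5], [4,6], [4,7], [5,7], [6,7]
  2-simplices (12): [1,2,5], [1,2,6], [1,3,4], [1,3,5], [1,4,6], [2,3,4], [2,3,6], [2,4,5], [3,5,7], [3,6,7], [4,5,7], [4,6,7]

so the chain groups are C_0 ≅ Z^7, C_1 ≅ Z^18, C_2 ≅ Z^12.

Boundary ∂_1: C_1 → C_0 is given by ∂[p,q] = [q] − [p].
The 7×18 boundary matrix has rank 6 and Smith normal form diag(1,1,1,1,1,1).

The boundary map ∂_2: C_2 → C_1 sends each 2-simplex [p,q,r] to [q,r] − [p,r] + [p,q]. For instance
  ∂[1,4,6] = [4,6] − [1,6] + [1,4],
  ∂[2,3,4] = [3,4] − [2,4] + [2,3].
The 18×12 boundary matrix has rank 12 and Smith normal form diag(1,1,1,1,1,1,1,1,1,1,1,2).

Now H_k = ker ∂_k / im ∂_{k+1}, so:

  H_0: rank C_0 − rank ∂_1 = 7 − 6 = 1, and the invariant factors of ∂_1 are all 1, so H_0 = Z.
  H_1: rank ker ∂_1 − rank ∂_2 = (18 − 6) − 12 = 0, and ∂_2 has invariant factor 2 > 1, so H_1 = Z/2Z.
  H_2: rank ker ∂_2 − rank ∂_3 = (12 − 12) − 0 = 0, and there is no ∂_3, so H_2 = 0.

As a check, the Euler characteristic is 7 − 18 + 12 = 1, which agrees with 1 − 0 + 0 = 1.
(K is a triangulation of the real projective plane RP^2.)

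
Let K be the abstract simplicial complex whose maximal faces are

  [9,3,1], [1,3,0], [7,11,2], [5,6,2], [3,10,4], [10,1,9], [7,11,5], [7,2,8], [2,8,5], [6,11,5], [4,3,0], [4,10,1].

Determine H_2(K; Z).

H_2 ≅ 0.

Fix the vertex order 0 < 1 < 2 < 3 < 4 < 5 < 6 < 7 < 8 < 9 < 10 < 11 and write every simplex with vertices in increasing order. Then dim K = 2 and the simplices of K are:

  0-simplices (12): [0], [1], [2], [3], [4], [5], [6], [7], [8], [9], [10], [11]
  1-simplices (24): (24 of them)
  2-simplices (12): [0,1,3], [0,3,4], [1,3,9], [1,4,10], [1,9,10], [2,5,6], [2,5,8], [2,7,8], [2,7,11], [3,4,10], [5,6,11], [5,7,11]

so the chain groups are C_0 ≅ Z^12, C_1 ≅ Z^24, C_2 ≅ Z^12.

∂_1: C_1 → C_0 is given by ∂[p,q] = [q] − [p].
The 12×24 boundary matrix has rank 10 and Smith normal form diag(1,1,1,1,1,1,1,1,1,1).

The boundary map ∂_2: C_2 → C_1 acts by ∂[p,q,r] = [q,r] − [p,r] + [p,q]. For instance
  ∂[1,9,10] = [9,10] − [1,10] + [1,9],
  ∂[2,5,6] = [5,6] − [2,6] + [2,5].
As a 24×12 matrix over Z this has rank 12, with invariant factors (1,1,1,1,1,1,1,1,1,1,1,1).

From H_k ≅ ker(∂_k) / im(∂_{k+1}) we obtain:

  H_2: rank ker ∂_2 − rank ∂_3 = (12 − 12) − 0 = 0, and there is no ∂_3, so H_2 ≅ 0.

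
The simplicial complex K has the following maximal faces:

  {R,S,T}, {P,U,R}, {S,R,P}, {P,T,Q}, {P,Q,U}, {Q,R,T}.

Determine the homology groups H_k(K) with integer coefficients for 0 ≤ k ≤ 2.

H_0 = Z,  H_1 = Z,  H_2 = 0.

We work with the vertex ordering P < Q < R < S < T < U. The simplices of K, each written with vertices in increasing order, are:

  0-simplices (6): P, Q, R, S, T, U
  1-simplices (12): PQ, PR, PS, PT, PU, QR, QT, QU, RS, RT, RU, ST
  2-simplices (6): PQT, PQU, PRS, PRU, QRT, RST

giving chain groups C_0 ≅ Z^6, C_1 ≅ Z^12, C_2 ≅ Z^6.

Boundary ∂_1: C_1 → C_0 sends each edge [p,q] (with p < q) to q − p.
The 6×12 boundary matrix has rank 5 and Smith normal form diag(1,1,1,1,1).

The boundary map ∂_2: C_2 → C_1 acts by ∂[p,q,r] = [q,r] − [p,r] + [p,q]. For instance
  ∂PRU = RU − PU + PR,
  ∂PRS = RS − PS + PR.
The 12×6 boundary matrix has rank 6 and Smith normal form diag(1,1,1,1,1,1).

Computing H_k = (kernel of ∂_k) / (image of ∂_{k+1}):

  H_0: rank C_0 − rank ∂_1 = 6 − 5 = 1, and the invariant factors of ∂_1 are all 1, so H_0 = Z.
  H_1: rank ker ∂_1 − rank ∂_2 = (12 − 5) − 6 = 1, and the invariant factors of ∂_2 are all 1, so H_1 = Z.
  H_2: rank ker ∂_2 − rank ∂_3 = (6 − 6) − 0 = 0, and there is no ∂_3, so H_2 = 0.

(K is a triangulation of the cylinder S^1 x I.)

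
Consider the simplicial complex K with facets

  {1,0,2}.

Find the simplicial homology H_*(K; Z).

H_0 ≅ Z,  H_1 = 0,  H_2 = 0.

Fix the vertex order 0 < 1 < 2 and write every simplex with vertices in increasing order. Then dim K = 2 and the simplices of K are:

  0-simplices (3): [0], [1], [2]
  1-simplices (3): [0,1], [0,2], [1,2]
  2-simplices (1): [0,1,2]

giving chain groups C_0 ≅ Z^3, C_1 ≅ Z^3, C_2 ≅ Z^1.

Boundary ∂_1: C_1 → C_0 is given by ∂[p,q] = [q] − [p]. For instance
  ∂[0,2] = [2] − [0].
As a 3×3 matrix over Z this has rank 2, with invariant factors (1,1).

The boundary map ∂_2: C_2 → C_1 maps a triangle to the signed sum of its edges. For instance
  ∂[0,1,2] = [1,2] − [0,2] + [0,1].
The resulting 3×1 matrix has rank 1, and its Smith normal form has invariant factors (1).

From H_k ≅ ker(∂_k) / im(∂_{k+1}) we obtain:

  H_0: rank C_0 − rank ∂_1 = 3 − 2 = 1, and the invariant factors of ∂_1 are all 1, so H_0 ≅ Z.
  H_1: rank ker ∂_1 − rank ∂_2 = (3 − 2) − 1 = 0, and the invariant factors of ∂_2 are all 1, so H_1 ≅ 0.
  H_2: rank ker ∂_2 − rank ∂_3 = (1 − 1) − 0 = 0, and there is no ∂_3, so H_2 ≅ 0.

As a check, the Euler characteristic is 3 − 3 + 1 = 1, which agrees with 1 − 0 + 0 = 1.
(K is a triangulation of the 2-simplex.)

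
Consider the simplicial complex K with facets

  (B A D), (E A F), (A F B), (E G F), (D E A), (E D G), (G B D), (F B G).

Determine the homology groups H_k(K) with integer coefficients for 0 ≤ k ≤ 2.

Order the vertices as A < B < D < E < F < G. Listing each simplex with vertices in this order, K has dimension 2 with simplices:

  0-simplices (6): A, B, D, E, F, G
  1-simplices (12): AB, AD, AE, AF, BD, BF, BG, DE, DG, EF, EG, FG
  2-simplices (8): ABD, ABF, ADE, AEF, BDG, BFG, DEG, EFG

Hence C_0 ≅ Z^6, C_1 ≅ Z^12, C_2 ≅ Z^8.

∂_1: C_1 → C_0 is given by ∂[p,q] = [q] − [p]. For instance
  ∂BF = F − B.
The resulting 6×12 matrix has rank 5, and its Smith normal form has invariant factors (1,1,1,1,1).

The boundary map ∂_2: C_2 → C_1 maps a triangle to the signed sum of its edges. For instance
  ∂ADE = DE − AE + AD,
  ∂AEF = EF − AF + AE.
As a 12×8 matrix over Z this has rank 7, with invariant factors (1,1,1,1,1,1,1).

From H_k ≅ ker(∂_k) / im(∂_{k+1}) we obtain:

  H_0: rank C_0 − rank ∂_1 = 6 − 5 = 1, and the invariant factors of ∂_1 are all 1, so H_0 = Z.
  H_1: rank ker ∂_1 − rank ∂_2 = (12 − 5) − 7 = 0, and the invariant factors of ∂_2 are all 1, so H_1 = 0.
  H_2: rank ker ∂_2 − rank ∂_3 = (8 − 7) − 0 = 1, and there is no ∂_3, so H_2 = Z.

H_0 ≅ Z,  H_1 = 0,  H_2 ≅ Z.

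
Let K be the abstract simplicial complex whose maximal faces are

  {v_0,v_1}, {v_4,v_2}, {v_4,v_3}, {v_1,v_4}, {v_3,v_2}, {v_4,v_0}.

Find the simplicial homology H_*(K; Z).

K has 5 vertices, 6 edges.
rank ∂_0 = 0, rank ∂_1 = 4 ⇒ b_0 = 5 − 0 − 4 = 1; all invariant factors of ∂_1 are 1 so no torsion. So H_0 ≅ Z.
rank ∂_1 = 4, rank ∂_2 = 0 ⇒ b_1 = 6 − 4 − 0 = 2. So H_1 ≅ Z^2.

H_0 = Z,  H_1 = Z^2.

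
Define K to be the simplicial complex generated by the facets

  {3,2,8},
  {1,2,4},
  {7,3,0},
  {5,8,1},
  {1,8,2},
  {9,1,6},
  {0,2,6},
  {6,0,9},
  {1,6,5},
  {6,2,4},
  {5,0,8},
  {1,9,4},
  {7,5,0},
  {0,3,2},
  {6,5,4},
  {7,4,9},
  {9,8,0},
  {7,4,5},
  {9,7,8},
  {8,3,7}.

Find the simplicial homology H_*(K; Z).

We work with the vertex ordering 0 < 1 < 2 < 3 < 4 < 5 < 6 < 7 < 8 < 9. The simplices of K, each written with vertices in increasing order, are:

  0-simplices (10): [0], [1], [2], [3], [4], [5], [6], [7], [8], [9]
  1-simplices (30): (30 of them)
  2-simplices (20): (20 of them)

so the chain groups are C_0 ≅ Z^10, C_1 ≅ Z^30, C_2 ≅ Z^20.

Boundary ∂_1: C_1 → C_0 maps an edge to its endpoints' difference, ∂[p,q] = q − p.
The 10×30 boundary matrix has rank 9 and Smith normal form diag(1,1,1,1,1,1,1,1,1).

Boundary ∂_2: C_2 → C_1 acts by ∂[p,q,r] = [q,r] − [p,r] + [p,q]. For instance
  ∂[4,7,9] = [7,9] − [4,9] + [4,7],
  ∂[4,5,6] = [5,6] − [4,6] + [4,5].
As a 30×20 matrix over Z this has rank 20, with invariant factors (1,1,1,1,1,1,1,1,1,1,1,1,1,1,1,1,1,1,1,2).

Computing H_k = (kernel of ∂_k) / (image of ∂_{k+1}):

  H_0: rank C_0 − rank ∂_1 = 10 − 9 = 1, and the invariant factors of ∂_1 are all 1, so H_0 = Z.
  H_1: rank ker ∂_1 − rank ∂_2 = (30 − 9) − 20 = 1, and ∂_2 has invariant factor 2 > 1, so H_1 = Z ⊕ Z_2.
  H_2: rank ker ∂_2 − rank ∂_3 = (20 − 20) − 0 = 0, and there is no ∂_3, so H_2 = 0.

(K is a triangulation of the Klein bottle.)

H_0 ≅ Z,  H_1 ≅ Z ⊕ Z_2,  H_2 = 0.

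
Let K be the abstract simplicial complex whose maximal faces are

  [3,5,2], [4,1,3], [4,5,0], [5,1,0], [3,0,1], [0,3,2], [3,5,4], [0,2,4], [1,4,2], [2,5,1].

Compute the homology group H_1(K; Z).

H_1 = Z/2.

Fix the vertex order 0 < 1 < 2 < 3 < 4 < 5 and write every simplex with vertices in increasing order. Then dim K = 2 and the simplices of K are:

  0-simplices (6): [0], [1], [2], [3], [4], [5]
  1-simplices (15): [0,1], [0,2], [0,3], [0,4], [0,5], [1,2], [1,3], [1,4], [1,5], [2,3], [2,4], [2,5], [3,4], [3,5], [4,5]
  2-simplices (10): [0,1,3], [0,1,5], [0,2,3], [0,2,4], [0,4,5], [1,2,4], [1,2,5], [1,3,4], [2,3,5], [3,4,5]

giving chain groups C_0 ≅ Z^6, C_1 ≅ Z^15, C_2 ≅ Z^10.

The boundary map ∂_1: C_1 → C_0 is given by ∂[p,q] = [q] − [p]. For instance
  ∂[3,5] = [5] − [3].
As a 6×15 matrix over Z this has rank 5, with invariant factors (1,1,1,1,1).

The boundary map ∂_2: C_2 → C_1 sends each 2-simplex [p,q,r] to [q,r] − [p,r] + [p,q]. For instance
  ∂[2,3,5] = [3,5] − [2,5] + [2,3],
  ∂[0,2,3] = [2,3] − [0,3] + [0,2].
The resulting 15×10 matrix has rank 10, and its Smith normal form has invariant factors (1,1,1,1,1,1,1,1,1,2).

Reading off H_k = ker ∂_k / im ∂_{k+1}:

  H_1: rank ker ∂_1 − rank ∂_2 = (15 − 5) − 10 = 0, and ∂_2 has invariant factor 2 > 1, so H_1 ≅ Z/2.

(K is a triangulation of the real projective plane RP^2.)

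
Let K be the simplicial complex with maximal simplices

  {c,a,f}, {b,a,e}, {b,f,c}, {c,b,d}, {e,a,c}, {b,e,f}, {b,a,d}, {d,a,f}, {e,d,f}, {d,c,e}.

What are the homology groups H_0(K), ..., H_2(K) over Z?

H_0 = Z,  H_1 = Z/2Z,  H_2 = 0.

We work with the vertex ordering a < b < c < d < e < f. The simplices of K, each written with vertices in increasing order, are:

  0-simplices (6): a, b, c, d, e, f
  1-simplices (15): ab, ac, ad, ae, af, bc, bd, be, bf, cd, ce, cf, de, df, ef
  2-simplices (10): abd, abe, ace, acf, adf, bcd, bcf, bef, cde, def

Hence C_0 ≅ Z^6, C_1 ≅ Z^15, C_2 ≅ Z^10.

The boundary map ∂_1: C_1 → C_0 is given by ∂[p,q] = [q] − [p]. For instance
  ∂be = e − b.
The 6×15 boundary matrix has rank 5 and Smith normal form diag(1,1,1,1,1).

The boundary map ∂_2: C_2 → C_1 acts by ∂[p,q,r] = [q,r] − [p,r] + [p,q]. For instance
  ∂adf = df − af + ad,
  ∂bcd = cd − bd + bc.
The 15×10 boundary matrix has rank 10 and Smith normal form diag(1,1,1,1,1,1,1,1,1,2).

Reading off H_k = ker ∂_k / im ∂_{k+1}:

  H_0: rank C_0 − rank ∂_1 = 6 − 5 = 1, and the invariant factors of ∂_1 are all 1, so H_0 = Z.
  H_1: rank ker ∂_1 − rank ∂_2 = (15 − 5) − 10 = 0, and ∂_2 has invariant factor 2 > 1, so H_1 = Z/2Z.
  H_2: rank ker ∂_2 − rank ∂_3 = (10 − 10) − 0 = 0, and there is no ∂_3, so H_2 = 0.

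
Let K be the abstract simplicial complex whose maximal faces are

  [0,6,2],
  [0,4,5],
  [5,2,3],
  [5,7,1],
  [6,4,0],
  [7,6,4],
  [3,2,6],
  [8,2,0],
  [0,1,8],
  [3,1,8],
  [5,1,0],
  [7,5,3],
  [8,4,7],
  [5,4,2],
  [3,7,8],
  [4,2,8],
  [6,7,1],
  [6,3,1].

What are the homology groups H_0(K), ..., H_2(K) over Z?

H_0 ≅ Z,  H_1 ≅ Z ⊕ Z/2,  H_2 = 0.

K has 9 vertices, 27 edges, 18 triangles.
rank ∂_0 = 0, rank ∂_1 = 8 ⇒ b_0 = 9 − 0 − 8 = 1; all invariant factors of ∂_1 are 1 so no torsion. So H_0 ≅ Z.
rank ∂_1 = 8, rank ∂_2 = 18 ⇒ b_1 = 27 − 8 − 18 = 1; ∂_2 has invariant factor(s) [2] giving torsion. So H_1 ≅ Z ⊕ Z/2.
rank ∂_2 = 18, rank ∂_3 = 0 ⇒ b_2 = 18 − 18 − 0 = 0. So H_2 ≅ 0.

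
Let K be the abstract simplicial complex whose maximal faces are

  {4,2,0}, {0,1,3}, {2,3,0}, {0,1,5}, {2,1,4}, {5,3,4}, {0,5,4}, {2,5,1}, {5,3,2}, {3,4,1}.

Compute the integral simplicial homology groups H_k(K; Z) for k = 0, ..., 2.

H_0 ≅ Z,  H_1 ≅ Z/2,  H_2 = 0.

Fix the vertex order 0 < 1 < 2 < 3 < 4 < 5 and write every simplex with vertices in increasing order. Then dim K = 2 and the simplices of K are:

  0-simplices (6): [0], [1], [2], [3], [4], [5]
  1-simplices (15): [0,1], [0,2], [0,3], [0,4], [0,5], [1,2], [1,3], [1,4], [1,5], [2,3], [2,4], [2,5], [3,4], [3,5], [4,5]
  2-simplices (10): [0,1,3], [0,1,5], [0,2,3], [0,2,4], [0,4,5], [1,2,4], [1,2,5], [1,3,4], [2,3,5], [3,4,5]

Hence C_0 ≅ Z^6, C_1 ≅ Z^15, C_2 ≅ Z^10.

Boundary ∂_1: C_1 → C_0 maps an edge to its endpoints' difference, ∂[p,q] = q − p.
The resulting 6×15 matrix has rank 5, and its Smith normal form has invariant factors (1,1,1,1,1).

∂_2: C_2 → C_1 acts by ∂[p,q,r] = [q,r] − [p,r] + [p,q]. For instance
  ∂[0,1,5] = [1,5] − [0,5] + [0,1],
  ∂[1,2,5] = [2,5] − [1,5] + [1,2].
The 15×10 boundary matrix has rank 10 and Smith normal form diag(1,1,1,1,1,1,1,1,1,2).

Now H_k = ker ∂_k / im ∂_{k+1}, so:

  H_0: rank C_0 − rank ∂_1 = 6 − 5 = 1, and the invariant factors of ∂_1 are all 1, so H_0 = Z.
  H_1: rank ker ∂_1 − rank ∂_2 = (15 − 5) − 10 = 0, and ∂_2 has invariant factor 2 > 1, so H_1 = Z/2.
  H_2: rank ker ∂_2 − rank ∂_3 = (10 − 10) − 0 = 0, and there is no ∂_3, so H_2 = 0.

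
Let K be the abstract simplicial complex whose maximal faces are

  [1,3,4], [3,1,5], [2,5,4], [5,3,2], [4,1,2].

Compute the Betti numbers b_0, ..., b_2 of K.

Order the vertices as 1 < 2 < 3 < 4 < 5. Listing each simplex with vertices in this order, K has dimension 2 with simplices:

  0-simplices (5): [1], [2], [3], [4], [5]
  1-simplices (10): [1,2], [1,3], [1,4], [1,5], [2,3], [2,4], [2,5], [3,4], [3,5], [4,5]
  2-simplices (5): [1,2,4], [1,3,4], [1,3,5], [2,3,5], [2,4,5]

Hence C_0 ≅ Z^5, C_1 ≅ Z^10, C_2 ≅ Z^5.

∂_1: C_1 → C_0 is given by ∂[p,q] = [q] − [p]. For instance
  ∂[1,3] = [3] − [1].
The resulting 5×10 matrix has rank 4, and its Smith normal form has invariant factors (1,1,1,1).

∂_2: C_2 → C_1 sends each 2-simplex [p,q,r] to [q,r] − [p,r] + [p,q]. For instance
  ∂[1,3,4] = [3,4] − [1,4] + [1,3],
  ∂[2,3,5] = [3,5] − [2,5] + [2,3].
This gives a 10×5 integer matrix of rank 5; reducing to Smith normal form yields diagonal entries (1,1,1,1,1).

Now H_k = ker ∂_k / im ∂_{k+1}, so:

  H_0: rank C_0 − rank ∂_1 = 5 − 4 = 1, and the invariant factors of ∂_1 are all 1, so H_0 ≅ Z.
  H_1: rank ker ∂_1 − rank ∂_2 = (10 − 4) − 5 = 1, and the invariant factors of ∂_2 are all 1, so H_1 ≅ Z.
  H_2: rank ker ∂_2 − rank ∂_3 = (5 − 5) − 0 = 0, and there is no ∂_3, so H_2 ≅ 0.

(K is a triangulation of the Möbius band.)

Hence the Betti numbers are b_0 = 1, b_1 = 1, b_2 = 0.

b_0 = 1, b_1 = 1, b_2 = 0.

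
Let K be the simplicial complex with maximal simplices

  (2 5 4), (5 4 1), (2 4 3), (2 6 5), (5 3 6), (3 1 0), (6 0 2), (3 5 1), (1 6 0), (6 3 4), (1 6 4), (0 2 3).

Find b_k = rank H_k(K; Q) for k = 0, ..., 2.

b_0 = 1, b_1 = 0, b_2 = 0.

K has 7 vertices, 18 edges, 12 triangles.
rank ∂_0 = 0, rank ∂_1 = 6 ⇒ b_0 = 7 − 0 − 6 = 1; all invariant factors of ∂_1 are 1 so no torsion. So H_0 ≅ Z.
rank ∂_1 = 6, rank ∂_2 = 12 ⇒ b_1 = 18 − 6 − 12 = 0; ∂_2 has invariant factor(s) [2] giving torsion. So H_1 ≅ Z/2Z.
rank ∂_2 = 12, rank ∂_3 = 0 ⇒ b_2 = 12 − 12 − 0 = 0. So H_2 ≅ 0.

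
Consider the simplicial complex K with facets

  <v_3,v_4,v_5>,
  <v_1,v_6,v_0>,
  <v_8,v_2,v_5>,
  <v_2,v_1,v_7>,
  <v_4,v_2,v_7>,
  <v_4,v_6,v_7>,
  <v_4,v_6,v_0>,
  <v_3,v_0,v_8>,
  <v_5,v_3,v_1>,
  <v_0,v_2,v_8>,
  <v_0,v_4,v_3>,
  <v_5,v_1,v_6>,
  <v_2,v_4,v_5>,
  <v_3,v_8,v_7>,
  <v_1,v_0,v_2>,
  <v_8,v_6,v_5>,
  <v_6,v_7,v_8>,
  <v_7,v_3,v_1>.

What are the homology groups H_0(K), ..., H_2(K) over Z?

Fix the vertex order v_0 < v_1 < v_2 < v_3 < v_4 < v_5 < v_6 < v_7 < v_8 and write every simplex with vertices in increasing order. Then dim K = 2 and the simplices of K are:

  0-simplices (9): [v_0], [v_1], [v_2], [v_3], [v_4], [v_5], [v_6], [v_7], [v_8]
  1-simplices (27): (27 of them)
  2-simplices (18): (18 of them)

giving chain groups C_0 ≅ Z^9, C_1 ≅ Z^27, C_2 ≅ Z^18.

Boundary ∂_1: C_1 → C_0 is given by ∂[p,q] = [q] − [p].
This gives a 9×27 integer matrix of rank 8; reducing to Smith normal form yields diagonal entries (1,1,1,1,1,1,1,1).

∂_2: C_2 → C_1 acts by ∂[p,q,r] = [q,r] − [p,r] + [p,q]. For instance
  ∂[v_1,v_2,v_7] = [v_2,v_7] − [v_1,v_7] + [v_1,v_2],
  ∂[v_3,v_7,v_8] = [v_7,v_8] − [v_3,v_8] + [v_3,v_7].
The 27×18 boundary matrix has rank 17 and Smith normal form diag(1,1,1,1,1,1,1,1,1,1,1,1,1,1,1,1,1).

From H_k ≅ ker(∂_k) / im(∂_{k+1}) we obtain:

  H_0: rank C_0 − rank ∂_1 = 9 − 8 = 1, and the invariant factors of ∂_1 are all 1, so H_0 = Z.
  H_1: rank ker ∂_1 − rank ∂_2 = (27 − 8) − 17 = 2, and the invariant factors of ∂_2 are all 1, so H_1 = Z^2.
  H_2: rank ker ∂_2 − rank ∂_3 = (18 − 17) − 0 = 1, and there is no ∂_3, so H_2 = Z.

H_0 = Z,  H_1 = Z^2,  H_2 = Z.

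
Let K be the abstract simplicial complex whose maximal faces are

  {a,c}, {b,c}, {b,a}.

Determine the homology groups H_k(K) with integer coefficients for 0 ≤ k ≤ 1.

Take the total order a < b < c on the vertex set. Then K (dimension 1) consists of the simplices:

  0-simplices (3): a, b, c
  1-simplices (3): ab, ac, bc

so the chain groups are C_0 ≅ Z^3, C_1 ≅ Z^3.

∂_1: C_1 → C_0 is given by ∂[p,q] = [q] − [p]. For instance
  ∂ab = b − a.
The 3×3 boundary matrix has rank 2 and Smith normal form diag(1,1).

Computing H_k = (kernel of ∂_k) / (image of ∂_{k+1}):

  H_0: rank C_0 − rank ∂_1 = 3 − 2 = 1, and the invariant factors of ∂_1 are all 1, so H_0 ≅ Z.
  H_1: rank ker ∂_1 − rank ∂_2 = (3 − 2) − 0 = 1, and there is no ∂_2, so H_1 ≅ Z.

H_0 = Z,  H_1 = Z.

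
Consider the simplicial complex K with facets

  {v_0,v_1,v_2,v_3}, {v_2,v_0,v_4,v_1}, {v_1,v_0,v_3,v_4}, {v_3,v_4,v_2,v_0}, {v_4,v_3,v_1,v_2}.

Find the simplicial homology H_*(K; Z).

H_0 ≅ Z,  H_1 = 0,  H_2 = 0,  H_3 ≅ Z.

Fix the vertex order v_0 < v_1 < v_2 < v_3 < v_4 and write every simplex with vertices in increasing order. Then dim K = 3 and the simplices of K are:

  0-simplices (5): [v_0], [v_1], [v_2], [v_3], [v_4]
  1-simplices (10): [v_0,v_1], [v_0,v_2], [v_0,v_3], [v_0,v_4], [v_1,v_2], [v_1,v_3], [v_1,v_4], [v_2,v_3], [v_2,v_4], [v_3,v_4]
  2-simplices (10): [v_0,v_1,v_2], [v_0,v_1,v_3], [v_0,v_1,v_4], [v_0,v_2,v_3], [v_0,v_2,v_4], [v_0,v_3,v_4], [v_1,v_2,v_3], [v_1,v_2,v_4], [v_1,v_3,v_4], [v_2,v_3,v_4]
  3-simplices (5): [v_0,v_1,v_2,v_3], [v_0,v_1,v_2,v_4], [v_0,v_1,v_3,v_4], [v_0,v_2,v_3,v_4], [v_1,v_2,v_3,v_4]

giving chain groups C_0 ≅ Z^5, C_1 ≅ Z^10, C_2 ≅ Z^10, C_3 ≅ Z^5.

Boundary ∂_1: C_1 → C_0 sends each edge [p,q] (with p < q) to q − p. For instance
  ∂[v_1,v_3] = [v_3] − [v_1].
The resulting 5×10 matrix has rank 4, and its Smith normal form has invariant factors (1,1,1,1).

The boundary map ∂_2: C_2 → C_1 maps a triangle to the signed sum of its edges. For instance
  ∂[v_0,v_2,v_3] = [v_2,v_3] − [v_0,v_3] + [v_0,v_2],
  ∂[v_0,v_1,v_4] = [v_1,v_4] − [v_0,v_4] + [v_0,v_1].
As a 10×10 matrix over Z this has rank 6, with invariant factors (1,1,1,1,1,1).

∂_3: C_3 → C_2 sends each 3-simplex σ to the alternating sum Σ_i (−1)^i (σ with its i-th vertex removed). For instance
  ∂[v_1,v_2,v_3,v_4] = [v_2,v_3,v_4] − [v_1,v_3,v_4] + [v_1,v_2,v_4] − [v_1,v_2,v_3],
  ∂[v_0,v_2,v_3,v_4] = [v_2,v_3,v_4] − [v_0,v_3,v_4] + [v_0,v_2,v_4] − [v_0,v_2,v_3].
The resulting 10×5 matrix has rank 4, and its Smith normal form has invariant factors (1,1,1,1).

Computing H_k = (kernel of ∂_k) / (image of ∂_{k+1}):

  H_0: rank C_0 − rank ∂_1 = 5 − 4 = 1, and the invariant factors of ∂_1 are all 1, so H_0 ≅ Z.
  H_1: rank ker ∂_1 − rank ∂_2 = (10 − 4) − 6 = 0, and the invariant factors of ∂_2 are all 1, so H_1 ≅ 0.
  H_2: rank ker ∂_2 − rank ∂_3 = (10 − 6) − 4 = 0, and the invariant factors of ∂_3 are all 1, so H_2 ≅ 0.
  H_3: rank ker ∂_3 − rank ∂_4 = (5 − 4) − 0 = 1, and there is no ∂_4, so H_3 ≅ Z.

As a check, the Euler characteristic is 5 − 10 + 10 − 5 = 0, which agrees with 1 − 0 + 0 − 1 = 0.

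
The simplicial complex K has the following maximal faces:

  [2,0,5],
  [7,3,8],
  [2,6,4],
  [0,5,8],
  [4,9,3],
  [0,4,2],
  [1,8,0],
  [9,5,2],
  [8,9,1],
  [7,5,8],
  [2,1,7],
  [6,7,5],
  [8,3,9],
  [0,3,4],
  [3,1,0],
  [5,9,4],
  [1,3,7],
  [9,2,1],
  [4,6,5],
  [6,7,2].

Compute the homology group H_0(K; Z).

Order the vertices as 0 < 1 < 2 < 3 < 4 < 5 < 6 < 7 < 8 < 9. Listing each simplex with vertices in this order, K has dimension 2 with simplices:

  0-simplices (10): [0], [1], [2], [3], [4], [5], [6], [7], [8], [9]
  1-simplices (30): (30 of them)
  2-simplices (20): (20 of them)

so the chain groups are C_0 ≅ Z^10, C_1 ≅ Z^30, C_2 ≅ Z^20.

∂_1: C_1 → C_0 sends each edge [p,q] (with p < q) to q − p. For instance
  ∂[4,9] = [9] − [4].
The 10×30 boundary matrix has rank 9 and Smith normal form diag(1,1,1,1,1,1,1,1,1).

∂_2: C_2 → C_1 acts by ∂[p,q,r] = [q,r] − [p,r] + [p,q]. For instance
  ∂[2,5,9] = [5,9] − [2,9] + [2,5],
  ∂[1,3,7] = [3,7] − [1,7] + [1,3].
The resulting 30×20 matrix has rank 20, and its Smith normal form has invariant factors (1,1,1,1,1,1,1,1,1,1,1,1,1,1,1,1,1,1,1,2).

Reading off H_k = ker ∂_k / im ∂_{k+1}:

  H_0: rank C_0 − rank ∂_1 = 10 − 9 = 1, and the invariant factors of ∂_1 are all 1, so H_0 ≅ Z.

H_0 ≅ Z.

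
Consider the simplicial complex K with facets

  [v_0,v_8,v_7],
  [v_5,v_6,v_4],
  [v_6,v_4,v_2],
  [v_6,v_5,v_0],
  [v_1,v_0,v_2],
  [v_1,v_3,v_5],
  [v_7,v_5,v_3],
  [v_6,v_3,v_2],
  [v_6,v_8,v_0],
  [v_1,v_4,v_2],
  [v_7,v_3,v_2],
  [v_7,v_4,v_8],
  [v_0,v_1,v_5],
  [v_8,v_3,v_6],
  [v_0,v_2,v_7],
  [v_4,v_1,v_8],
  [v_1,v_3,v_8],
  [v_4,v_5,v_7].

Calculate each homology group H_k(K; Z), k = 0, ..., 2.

We work with the vertex ordering v_0 < v_1 < v_2 < v_3 < v_4 < v_5 < v_6 < v_7 < v_8. The simplices of K, each written with vertices in increasing order, are:

  0-simplices (9): [v_0], [v_1], [v_2], [v_3], [v_4], [v_5], [v_6], [v_7], [v_8]
  1-simplices (27): (27 of them)
  2-simplices (18): (18 of them)

Hence C_0 ≅ Z^9, C_1 ≅ Z^27, C_2 ≅ Z^18.

The boundary map ∂_1: C_1 → C_0 maps an edge to its endpoints' difference, ∂[p,q] = q − p. For instance
  ∂[v_4,v_5] = [v_5] − [v_4].
The resulting 9×27 matrix has rank 8, and its Smith normal form has invariant factors (1,1,1,1,1,1,1,1).

The boundary map ∂_2: C_2 → C_1 acts by ∂[p,q,r] = [q,r] − [p,r] + [p,q]. For instance
  ∂[v_0,v_5,v_6] = [v_5,v_6] − [v_0,v_6] + [v_0,v_5],
  ∂[v_3,v_5,v_7] = [v_5,v_7] − [v_3,v_7] + [v_3,v_5].
As a 27×18 matrix over Z this has rank 17, with invariant factors (1,1,1,1,1,1,1,1,1,1,1,1,1,1,1,1,1).

From H_k ≅ ker(∂_k) / im(∂_{k+1}) we obtain:

  H_0: rank C_0 − rank ∂_1 = 9 − 8 = 1, and the invariant factors of ∂_1 are all 1, so H_0 ≅ Z.
  H_1: rank ker ∂_1 − rank ∂_2 = (27 − 8) − 17 = 2, and the invariant factors of ∂_2 are all 1, so H_1 ≅ Z^2.
  H_2: rank ker ∂_2 − rank ∂_3 = (18 − 17) − 0 = 1, and there is no ∂_3, so H_2 ≅ Z.

(K is a triangulation of the torus T^2.)

H_0 ≅ Z,  H_1 ≅ Z^2,  H_2 ≅ Z.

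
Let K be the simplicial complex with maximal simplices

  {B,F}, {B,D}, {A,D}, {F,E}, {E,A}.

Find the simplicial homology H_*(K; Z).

K has 5 vertices, 5 edges.
rank ∂_0 = 0, rank ∂_1 = 4 ⇒ b_0 = 5 − 0 − 4 = 1; all invariant factors of ∂_1 are 1 so no torsion. So H_0 = Z.
rank ∂_1 = 4, rank ∂_2 = 0 ⇒ b_1 = 5 − 4 − 0 = 1. So H_1 = Z.

H_0 ≅ Z,  H_1 ≅ Z.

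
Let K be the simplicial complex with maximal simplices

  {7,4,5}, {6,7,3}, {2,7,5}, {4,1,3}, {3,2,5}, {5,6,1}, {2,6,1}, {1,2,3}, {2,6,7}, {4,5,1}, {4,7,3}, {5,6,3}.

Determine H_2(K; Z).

H_2 = 0.

Order the vertices as 1 < 2 < 3 < 4 < 5 < 6 < 7. Listing each simplex with vertices in this order, K has dimension 2 with simplices:

  0-simplices (7): [1], [2], [3], [4], [5], [6], [7]
  1-simplices (18): [1,2], [1,3], [1,4], [1,5], [1,6], [2,3], [2,5], [2,6], [2,7], [3,4], [3,5], [3,6], [3,7], [4,5], [4,7], [5,6], [5,7], [6,7]
  2-simplices (12): [1,2,3], [1,2,6], [1,3,4], [1,4,5], [1,5,6], [2,3,5], [2,5,7], [2,6,7], [3,4,7], [3,5,6], [3,6,7], [4,5,7]

so the chain groups are C_0 ≅ Z^7, C_1 ≅ Z^18, C_2 ≅ Z^12.

Boundary ∂_1: C_1 → C_0 maps an edge to its endpoints' difference, ∂[p,q] = q − p. For instance
  ∂[1,6] = [6] − [1].
As a 7×18 matrix over Z this has rank 6, with invariant factors (1,1,1,1,1,1).

The boundary map ∂_2: C_2 → C_1 maps a triangle to the signed sum of its edges. For instance
  ∂[1,4,5] = [4,5] − [1,5] + [1,4],
  ∂[3,5,6] = [5,6] − [3,6] + [3,5].
This gives a 18×12 integer matrix of rank 12; reducing to Smith normal form yields diagonal entries (1,1,1,1,1,1,1,1,1,1,1,2).

Reading off H_k = ker ∂_k / im ∂_{k+1}:

  H_2: rank ker ∂_2 − rank ∂_3 = (12 − 12) − 0 = 0, and there is no ∂_3, so H_2 ≅ 0.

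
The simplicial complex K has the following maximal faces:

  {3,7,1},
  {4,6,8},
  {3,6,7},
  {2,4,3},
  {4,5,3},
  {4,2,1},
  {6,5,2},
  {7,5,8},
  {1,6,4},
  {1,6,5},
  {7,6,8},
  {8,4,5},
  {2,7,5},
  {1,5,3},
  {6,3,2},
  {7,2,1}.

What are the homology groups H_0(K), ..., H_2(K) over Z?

Order the vertices as 1 < 2 < 3 < 4 < 5 < 6 < 7 < 8. Listing each simplex with vertices in this order, K has dimension 2 with simplices:

  0-simplices (8): [1], [2], [3], [4], [5], [6], [7], [8]
  1-simplices (24): (24 of them)
  2-simplices (16): [1,2,4], [1,2,7], [1,3,5], [1,3,7], [1,4,6], [1,5,6], [2,3,4], [2,3,6], [2,5,6], [2,5,7], [3,4,5], [3,6,7], [4,5,8], [4,6,8], [5,7,8], [6,7,8]

Hence C_0 ≅ Z^8, C_1 ≅ Z^24, C_2 ≅ Z^16.

∂_1: C_1 → C_0 is given by ∂[p,q] = [q] − [p].
As a 8×24 matrix over Z this has rank 7, with invariant factors (1,1,1,1,1,1,1).

Boundary ∂_2: C_2 → C_1 sends each 2-simplex [p,q,r] to [q,r] − [p,r] + [p,q]. For instance
  ∂[6,7,8] = [7,8] − [6,8] + [6,7],
  ∂[2,5,7] = [5,7] − [2,7] + [2,5].
The resulting 24×16 matrix has rank 15, and its Smith normal form has invariant factors (1,1,1,1,1,1,1,1,1,1,1,1,1,1,1).

Computing H_k = (kernel of ∂_k) / (image of ∂_{k+1}):

  H_0: rank C_0 − rank ∂_1 = 8 − 7 = 1, and the invariant factors of ∂_1 are all 1, so H_0 ≅ Z.
  H_1: rank ker ∂_1 − rank ∂_2 = (24 − 7) − 15 = 2, and the invariant factors of ∂_2 are all 1, so H_1 ≅ Z^2.
  H_2: rank ker ∂_2 − rank ∂_3 = (16 − 15) − 0 = 1, and there is no ∂_3, so H_2 ≅ Z.

(K is a triangulation of the torus T^2.)

H_0 ≅ Z,  H_1 ≅ Z^2,  H_2 ≅ Z.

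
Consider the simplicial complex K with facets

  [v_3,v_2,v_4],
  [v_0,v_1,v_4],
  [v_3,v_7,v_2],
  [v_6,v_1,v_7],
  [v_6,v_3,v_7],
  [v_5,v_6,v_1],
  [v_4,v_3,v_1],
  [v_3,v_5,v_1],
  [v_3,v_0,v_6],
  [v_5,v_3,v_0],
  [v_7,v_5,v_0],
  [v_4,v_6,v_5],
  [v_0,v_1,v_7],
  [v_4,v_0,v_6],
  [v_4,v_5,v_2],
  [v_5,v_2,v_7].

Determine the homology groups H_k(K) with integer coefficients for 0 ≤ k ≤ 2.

Take the total order v_0 < v_1 < v_2 < v_3 < v_4 < v_5 < v_6 < v_7 on the vertex set. Then K (dimension 2) consists of the simplices:

  0-simplices (8): [v_0], [v_1], [v_2], [v_3], [v_4], [v_5], [v_6], [v_7]
  1-simplices (24): (24 of them)
  2-simplices (16): (16 of them)

giving chain groups C_0 ≅ Z^8, C_1 ≅ Z^24, C_2 ≅ Z^16.

Boundary ∂_1: C_1 → C_0 sends each edge [p,q] (with p < q) to q − p.
As a 8×24 matrix over Z this has rank 7, with invariant factors (1,1,1,1,1,1,1).

The boundary map ∂_2: C_2 → C_1 acts by ∂[p,q,r] = [q,r] − [p,r] + [p,q]. For instance
  ∂[v_4,v_5,v_6] = [v_5,v_6] − [v_4,v_6] + [v_4,v_5],
  ∂[v_1,v_3,v_5] = [v_3,v_5] − [v_1,v_5] + [v_1,v_3].
The 24×16 boundary matrix has rank 15 and Smith normal form diag(1,1,1,1,1,1,1,1,1,1,1,1,1,1,1).

From H_k ≅ ker(∂_k) / im(∂_{k+1}) we obtain:

  H_0: rank C_0 − rank ∂_1 = 8 − 7 = 1, and the invariant factors of ∂_1 are all 1, so H_0 = Z.
  H_1: rank ker ∂_1 − rank ∂_2 = (24 − 7) − 15 = 2, and the invariant factors of ∂_2 are all 1, so H_1 = Z^2.
  H_2: rank ker ∂_2 − rank ∂_3 = (16 − 15) − 0 = 1, and there is no ∂_3, so H_2 = Z.

As a check, the Euler characteristic is 8 − 24 + 16 = 0, which agrees with 1 − 2 + 1 = 0.

H_0 = Z,  H_1 = Z^2,  H_2 = Z.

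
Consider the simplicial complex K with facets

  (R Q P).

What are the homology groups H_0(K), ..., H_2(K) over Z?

H_0 = Z,  H_1 = 0,  H_2 = 0.

Take the total order P < Q < R on the vertex set. Then K (dimension 2) consists of the simplices:

  0-simplices (3): P, Q, R
  1-simplices (3): PQ, PR, QR
  2-simplices (1): PQR

Hence C_0 ≅ Z^3, C_1 ≅ Z^3, C_2 ≅ Z^1.

Boundary ∂_1: C_1 → C_0 is given by ∂[p,q] = [q] − [p]. For instance
  ∂PR = R − P.
As a 3×3 matrix over Z this has rank 2, with invariant factors (1,1).

The boundary map ∂_2: C_2 → C_1 acts by ∂[p,q,r] = [q,r] − [p,r] + [p,q]. For instance
  ∂PQR = QR − PR + PQ.
The resulting 3×1 matrix has rank 1, and its Smith normal form has invariant factors (1).

Now H_k = ker ∂_k / im ∂_{k+1}, so:

  H_0: rank C_0 − rank ∂_1 = 3 − 2 = 1, and the invariant factors of ∂_1 are all 1, so H_0 = Z.
  H_1: rank ker ∂_1 − rank ∂_2 = (3 − 2) − 1 = 0, and the invariant factors of ∂_2 are all 1, so H_1 = 0.
  H_2: rank ker ∂_2 − rank ∂_3 = (1 − 1) − 0 = 0, and there is no ∂_3, so H_2 = 0.

(K is a triangulation of the 2-simplex.)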